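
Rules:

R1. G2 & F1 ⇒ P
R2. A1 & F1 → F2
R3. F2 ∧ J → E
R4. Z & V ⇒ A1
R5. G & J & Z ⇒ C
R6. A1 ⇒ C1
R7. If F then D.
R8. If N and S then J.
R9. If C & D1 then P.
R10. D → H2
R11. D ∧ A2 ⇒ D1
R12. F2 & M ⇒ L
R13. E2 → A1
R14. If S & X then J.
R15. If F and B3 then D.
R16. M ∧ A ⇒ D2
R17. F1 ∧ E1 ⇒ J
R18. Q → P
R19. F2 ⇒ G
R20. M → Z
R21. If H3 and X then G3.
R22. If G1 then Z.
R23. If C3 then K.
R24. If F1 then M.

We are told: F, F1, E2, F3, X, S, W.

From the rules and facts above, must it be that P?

Forward chaining from the given facts derives: D, H2, A1, J, M, F2, E, C1, L, G, Z, C.
Rules concluding P: R1 needs G2; R9 needs D1; R18 needs Q — none of these are established.

No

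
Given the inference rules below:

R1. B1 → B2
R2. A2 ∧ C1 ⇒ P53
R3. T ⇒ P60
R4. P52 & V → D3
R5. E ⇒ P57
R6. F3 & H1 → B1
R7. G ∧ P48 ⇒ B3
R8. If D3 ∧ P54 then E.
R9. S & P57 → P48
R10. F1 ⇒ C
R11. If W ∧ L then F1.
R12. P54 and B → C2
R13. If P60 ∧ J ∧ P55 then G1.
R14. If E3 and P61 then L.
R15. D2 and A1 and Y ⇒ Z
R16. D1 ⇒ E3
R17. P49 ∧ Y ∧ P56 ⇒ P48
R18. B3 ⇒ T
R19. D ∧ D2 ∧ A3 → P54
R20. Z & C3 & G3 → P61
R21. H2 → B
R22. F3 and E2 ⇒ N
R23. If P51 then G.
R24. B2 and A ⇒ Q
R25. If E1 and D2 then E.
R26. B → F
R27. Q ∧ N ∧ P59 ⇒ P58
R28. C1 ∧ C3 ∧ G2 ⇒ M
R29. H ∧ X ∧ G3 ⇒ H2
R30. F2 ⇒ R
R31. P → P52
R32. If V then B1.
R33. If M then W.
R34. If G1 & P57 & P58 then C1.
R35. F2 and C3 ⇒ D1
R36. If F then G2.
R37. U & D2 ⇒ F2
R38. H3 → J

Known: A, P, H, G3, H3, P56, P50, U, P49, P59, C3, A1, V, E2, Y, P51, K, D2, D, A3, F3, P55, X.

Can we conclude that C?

Z  (by R15: D2, A1, Y)
P48  (by R17: P49, Y, P56)
P54  (by R19: D, D2, A3)
P61  (by R20: Z, C3, G3)
N  (by R22: F3, E2)
G  (by R23: P51)
H2  (by R29: H, X, G3)
P52  (by R31: P)
B1  (by R32: V)
F2  (by R37: U, D2)
J  (by R38: H3)
B2  (by R1: B1)
D3  (by R4: P52, V)
B3  (by R7: G, P48)
E  (by R8: D3, P54)
T  (by R18: B3)
B  (by R21: H2)
Q  (by R24: B2, A)
F  (by R26: B)
P58  (by R27: Q, N, P59)
D1  (by R35: F2, C3)
G2  (by R36: F)
P60  (by R3: T)
P57  (by R5: E)
G1  (by R13: P60, J, P55)
E3  (by R16: D1)
C1  (by R34: G1, P57, P58)
L  (by R14: E3, P61)
M  (by R28: C1, C3, G2)
W  (by R33: M)
F1  (by R11: W, L)
C  (by R10: F1)

Yes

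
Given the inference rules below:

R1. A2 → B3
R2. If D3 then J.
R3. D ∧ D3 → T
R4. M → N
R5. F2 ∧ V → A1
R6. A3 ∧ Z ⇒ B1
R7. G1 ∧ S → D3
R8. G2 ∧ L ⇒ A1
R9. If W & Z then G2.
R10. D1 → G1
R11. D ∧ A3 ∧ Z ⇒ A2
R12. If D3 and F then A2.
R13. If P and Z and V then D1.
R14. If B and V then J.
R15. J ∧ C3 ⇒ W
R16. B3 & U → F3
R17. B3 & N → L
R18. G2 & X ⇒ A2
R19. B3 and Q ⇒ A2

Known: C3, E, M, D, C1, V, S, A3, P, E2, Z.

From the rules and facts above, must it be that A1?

Yes

N  (by R4: M)
A2  (by R11: D, A3, Z)
D1  (by R13: P, Z, V)
B3  (by R1: A2)
G1  (by R10: D1)
L  (by R17: B3, N)
D3  (by R7: G1, S)
J  (by R2: D3)
W  (by R15: J, C3)
G2  (by R9: W, Z)
A1  (by R8: G2, L)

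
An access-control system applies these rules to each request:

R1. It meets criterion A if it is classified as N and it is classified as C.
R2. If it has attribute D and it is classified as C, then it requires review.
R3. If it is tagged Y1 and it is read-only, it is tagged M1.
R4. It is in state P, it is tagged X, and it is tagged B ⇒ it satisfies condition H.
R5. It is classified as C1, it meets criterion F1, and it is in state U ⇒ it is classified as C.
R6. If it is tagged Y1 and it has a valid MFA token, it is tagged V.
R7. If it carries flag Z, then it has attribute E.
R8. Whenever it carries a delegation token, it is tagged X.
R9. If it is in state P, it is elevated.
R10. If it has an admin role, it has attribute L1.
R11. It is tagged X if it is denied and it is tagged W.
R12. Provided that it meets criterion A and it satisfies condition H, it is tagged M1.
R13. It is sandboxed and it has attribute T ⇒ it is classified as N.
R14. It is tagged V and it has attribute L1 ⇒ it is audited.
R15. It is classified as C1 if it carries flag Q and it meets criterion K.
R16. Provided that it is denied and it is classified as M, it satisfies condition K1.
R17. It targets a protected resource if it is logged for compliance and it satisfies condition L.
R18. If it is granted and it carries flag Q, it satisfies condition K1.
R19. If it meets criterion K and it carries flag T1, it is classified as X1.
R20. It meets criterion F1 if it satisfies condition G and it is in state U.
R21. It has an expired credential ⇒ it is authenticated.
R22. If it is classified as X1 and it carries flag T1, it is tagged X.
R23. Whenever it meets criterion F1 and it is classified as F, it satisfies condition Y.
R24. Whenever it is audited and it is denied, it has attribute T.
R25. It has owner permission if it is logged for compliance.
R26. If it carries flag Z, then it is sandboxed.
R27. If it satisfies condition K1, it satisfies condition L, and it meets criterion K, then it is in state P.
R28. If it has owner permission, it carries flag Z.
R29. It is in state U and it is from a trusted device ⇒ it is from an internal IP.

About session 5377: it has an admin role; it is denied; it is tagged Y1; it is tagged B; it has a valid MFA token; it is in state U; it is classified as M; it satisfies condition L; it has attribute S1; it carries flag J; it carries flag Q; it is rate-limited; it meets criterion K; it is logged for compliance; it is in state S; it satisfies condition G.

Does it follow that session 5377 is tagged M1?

Forward chaining from the given facts derives: is tagged V, has attribute L1, is audited, is classified as C1, satisfies condition K1, targets a protected resource, meets criterion F1, has attribute T, has owner permission, is in state P, carries flag Z, is classified as C, has attribute E, is elevated, is sandboxed, is classified as N, meets criterion A.
Rules concluding "it is tagged M1": R3 needs "it is read-only"; R12 needs "it satisfies condition H" — none of these are established.

No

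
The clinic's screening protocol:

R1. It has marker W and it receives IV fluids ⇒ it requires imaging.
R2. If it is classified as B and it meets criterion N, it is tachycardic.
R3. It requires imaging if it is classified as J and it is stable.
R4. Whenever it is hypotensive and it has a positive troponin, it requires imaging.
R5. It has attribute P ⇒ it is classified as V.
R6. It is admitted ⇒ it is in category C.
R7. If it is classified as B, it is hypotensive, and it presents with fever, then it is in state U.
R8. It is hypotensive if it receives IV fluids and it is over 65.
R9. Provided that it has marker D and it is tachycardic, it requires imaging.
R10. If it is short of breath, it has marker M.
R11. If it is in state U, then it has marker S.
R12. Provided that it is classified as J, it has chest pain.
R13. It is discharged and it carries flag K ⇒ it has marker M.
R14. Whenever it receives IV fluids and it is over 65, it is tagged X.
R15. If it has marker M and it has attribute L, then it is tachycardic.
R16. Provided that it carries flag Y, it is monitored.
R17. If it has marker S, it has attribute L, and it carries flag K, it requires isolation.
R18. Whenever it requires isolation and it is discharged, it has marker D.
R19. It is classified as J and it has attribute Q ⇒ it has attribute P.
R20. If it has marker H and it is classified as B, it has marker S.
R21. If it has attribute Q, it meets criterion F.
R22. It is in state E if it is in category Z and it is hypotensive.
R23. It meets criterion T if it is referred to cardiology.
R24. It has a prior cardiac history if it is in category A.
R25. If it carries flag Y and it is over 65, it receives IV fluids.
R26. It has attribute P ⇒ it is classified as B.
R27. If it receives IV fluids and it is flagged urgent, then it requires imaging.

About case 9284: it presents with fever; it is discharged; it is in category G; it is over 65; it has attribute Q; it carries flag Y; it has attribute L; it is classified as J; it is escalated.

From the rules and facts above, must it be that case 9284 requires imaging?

Forward chaining from the given facts derives: has chest pain, is monitored, has attribute P, meets criterion F, receives IV fluids, is classified as B, is classified as V, is hypotensive, is tagged X, is in state U, has marker S.
Rules concluding "it requires imaging": R1 needs "it has marker W"; R3 needs "it is stable"; R4 needs "it has a positive troponin"; R9 needs "it has marker D"; R27 needs "it is flagged urgent" — none of these are established.

No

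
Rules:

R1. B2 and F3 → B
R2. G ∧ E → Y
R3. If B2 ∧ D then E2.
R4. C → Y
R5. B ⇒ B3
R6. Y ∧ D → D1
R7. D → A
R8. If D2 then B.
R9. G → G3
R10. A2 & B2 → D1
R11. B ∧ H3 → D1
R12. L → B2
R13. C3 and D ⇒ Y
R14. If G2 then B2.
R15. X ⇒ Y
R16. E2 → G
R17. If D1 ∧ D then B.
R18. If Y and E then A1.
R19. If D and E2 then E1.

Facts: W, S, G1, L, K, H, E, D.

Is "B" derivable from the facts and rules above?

Yes

B2  (by R12: L)
E2  (by R3: B2, D)
G  (by R16: E2)
Y  (by R2: G, E)
D1  (by R6: Y, D)
B  (by R17: D1, D)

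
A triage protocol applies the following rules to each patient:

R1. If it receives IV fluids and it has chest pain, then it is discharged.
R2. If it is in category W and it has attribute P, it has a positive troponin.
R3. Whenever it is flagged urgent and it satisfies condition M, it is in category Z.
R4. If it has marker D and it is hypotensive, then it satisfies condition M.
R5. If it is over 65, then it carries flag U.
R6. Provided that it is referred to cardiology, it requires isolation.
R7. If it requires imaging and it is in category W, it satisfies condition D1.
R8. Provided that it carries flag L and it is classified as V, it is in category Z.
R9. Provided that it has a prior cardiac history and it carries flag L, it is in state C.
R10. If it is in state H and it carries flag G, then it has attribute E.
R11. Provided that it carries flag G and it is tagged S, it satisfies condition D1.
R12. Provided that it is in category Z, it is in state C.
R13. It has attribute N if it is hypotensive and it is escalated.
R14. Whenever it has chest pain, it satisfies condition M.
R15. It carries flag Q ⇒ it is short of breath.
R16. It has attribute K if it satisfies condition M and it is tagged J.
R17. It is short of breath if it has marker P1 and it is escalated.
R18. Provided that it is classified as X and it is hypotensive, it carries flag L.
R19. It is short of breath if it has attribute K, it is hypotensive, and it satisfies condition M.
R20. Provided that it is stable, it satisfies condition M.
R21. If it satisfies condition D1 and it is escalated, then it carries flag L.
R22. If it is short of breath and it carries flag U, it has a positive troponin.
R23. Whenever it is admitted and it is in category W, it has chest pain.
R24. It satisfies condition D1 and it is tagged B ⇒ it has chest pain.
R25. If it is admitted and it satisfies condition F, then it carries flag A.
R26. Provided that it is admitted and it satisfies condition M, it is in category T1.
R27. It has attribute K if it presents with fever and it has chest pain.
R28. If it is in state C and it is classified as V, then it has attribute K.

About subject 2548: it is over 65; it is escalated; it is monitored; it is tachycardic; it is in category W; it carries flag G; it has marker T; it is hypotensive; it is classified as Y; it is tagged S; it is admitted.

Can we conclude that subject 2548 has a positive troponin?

Forward chaining from the given facts derives: carries flag U, satisfies condition D1, has attribute N, carries flag L, has chest pain, satisfies condition M, is in category T1.
Rules concluding "it has a positive troponin": R2 needs "it has attribute P"; R22 needs "it is short of breath" — none of these are established.

No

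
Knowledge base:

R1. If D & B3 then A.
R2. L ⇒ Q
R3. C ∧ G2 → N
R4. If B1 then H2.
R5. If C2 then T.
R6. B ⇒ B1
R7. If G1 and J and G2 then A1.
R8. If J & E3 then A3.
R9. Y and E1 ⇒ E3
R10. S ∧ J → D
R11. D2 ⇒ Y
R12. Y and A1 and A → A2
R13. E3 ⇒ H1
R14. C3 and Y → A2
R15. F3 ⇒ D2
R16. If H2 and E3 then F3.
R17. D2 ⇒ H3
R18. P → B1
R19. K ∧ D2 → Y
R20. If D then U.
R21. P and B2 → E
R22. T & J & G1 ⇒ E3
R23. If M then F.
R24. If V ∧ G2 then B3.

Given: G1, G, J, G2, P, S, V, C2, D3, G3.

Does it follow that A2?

Yes

T  (by R5: C2)
A1  (by R7: G1, J, G2)
D  (by R10: S, J)
B1  (by R18: P)
E3  (by R22: T, J, G1)
B3  (by R24: V, G2)
A  (by R1: D, B3)
H2  (by R4: B1)
F3  (by R16: H2, E3)
D2  (by R15: F3)
Y  (by R11: D2)
A2  (by R12: Y, A1, A)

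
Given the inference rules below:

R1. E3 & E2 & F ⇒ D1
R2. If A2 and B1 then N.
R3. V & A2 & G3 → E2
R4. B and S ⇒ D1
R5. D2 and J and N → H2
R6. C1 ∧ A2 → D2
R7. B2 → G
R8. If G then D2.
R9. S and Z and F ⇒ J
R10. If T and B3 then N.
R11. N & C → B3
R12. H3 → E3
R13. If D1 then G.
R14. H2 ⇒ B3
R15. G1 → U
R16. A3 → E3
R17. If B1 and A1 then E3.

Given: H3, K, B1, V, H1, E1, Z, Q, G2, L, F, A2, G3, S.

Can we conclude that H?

No

Forward chaining from the given facts derives: N, E2, J, E3, D1, G, D2, H2, B3.
No rule has H as its conclusion, and it is not among the given facts.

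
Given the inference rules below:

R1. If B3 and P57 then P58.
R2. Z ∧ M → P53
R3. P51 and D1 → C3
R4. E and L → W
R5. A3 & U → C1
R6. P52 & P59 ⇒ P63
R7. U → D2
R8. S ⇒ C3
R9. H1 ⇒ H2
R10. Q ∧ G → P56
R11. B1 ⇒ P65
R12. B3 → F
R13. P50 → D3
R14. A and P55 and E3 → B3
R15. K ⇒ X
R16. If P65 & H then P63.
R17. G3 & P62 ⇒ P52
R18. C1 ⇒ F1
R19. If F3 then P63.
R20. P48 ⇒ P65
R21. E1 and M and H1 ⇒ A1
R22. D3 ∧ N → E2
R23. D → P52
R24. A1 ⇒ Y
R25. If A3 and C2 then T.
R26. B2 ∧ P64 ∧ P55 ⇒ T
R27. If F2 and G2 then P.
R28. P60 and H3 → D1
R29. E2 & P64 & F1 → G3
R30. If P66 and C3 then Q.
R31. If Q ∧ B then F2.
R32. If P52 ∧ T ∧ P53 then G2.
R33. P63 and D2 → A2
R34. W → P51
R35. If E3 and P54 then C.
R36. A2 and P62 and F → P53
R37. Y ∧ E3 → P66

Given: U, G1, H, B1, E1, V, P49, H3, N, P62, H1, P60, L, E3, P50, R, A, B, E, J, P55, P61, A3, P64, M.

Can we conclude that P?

No

Forward chaining from the given facts derives: W, C1, D2, H2, P65, D3, B3, P63, F1, A1, E2, Y, D1, G3, A2, P51, P66, C3, F, P52, Q, F2, P53.
The only rule concluding P is R27, which needs G2; that is never established.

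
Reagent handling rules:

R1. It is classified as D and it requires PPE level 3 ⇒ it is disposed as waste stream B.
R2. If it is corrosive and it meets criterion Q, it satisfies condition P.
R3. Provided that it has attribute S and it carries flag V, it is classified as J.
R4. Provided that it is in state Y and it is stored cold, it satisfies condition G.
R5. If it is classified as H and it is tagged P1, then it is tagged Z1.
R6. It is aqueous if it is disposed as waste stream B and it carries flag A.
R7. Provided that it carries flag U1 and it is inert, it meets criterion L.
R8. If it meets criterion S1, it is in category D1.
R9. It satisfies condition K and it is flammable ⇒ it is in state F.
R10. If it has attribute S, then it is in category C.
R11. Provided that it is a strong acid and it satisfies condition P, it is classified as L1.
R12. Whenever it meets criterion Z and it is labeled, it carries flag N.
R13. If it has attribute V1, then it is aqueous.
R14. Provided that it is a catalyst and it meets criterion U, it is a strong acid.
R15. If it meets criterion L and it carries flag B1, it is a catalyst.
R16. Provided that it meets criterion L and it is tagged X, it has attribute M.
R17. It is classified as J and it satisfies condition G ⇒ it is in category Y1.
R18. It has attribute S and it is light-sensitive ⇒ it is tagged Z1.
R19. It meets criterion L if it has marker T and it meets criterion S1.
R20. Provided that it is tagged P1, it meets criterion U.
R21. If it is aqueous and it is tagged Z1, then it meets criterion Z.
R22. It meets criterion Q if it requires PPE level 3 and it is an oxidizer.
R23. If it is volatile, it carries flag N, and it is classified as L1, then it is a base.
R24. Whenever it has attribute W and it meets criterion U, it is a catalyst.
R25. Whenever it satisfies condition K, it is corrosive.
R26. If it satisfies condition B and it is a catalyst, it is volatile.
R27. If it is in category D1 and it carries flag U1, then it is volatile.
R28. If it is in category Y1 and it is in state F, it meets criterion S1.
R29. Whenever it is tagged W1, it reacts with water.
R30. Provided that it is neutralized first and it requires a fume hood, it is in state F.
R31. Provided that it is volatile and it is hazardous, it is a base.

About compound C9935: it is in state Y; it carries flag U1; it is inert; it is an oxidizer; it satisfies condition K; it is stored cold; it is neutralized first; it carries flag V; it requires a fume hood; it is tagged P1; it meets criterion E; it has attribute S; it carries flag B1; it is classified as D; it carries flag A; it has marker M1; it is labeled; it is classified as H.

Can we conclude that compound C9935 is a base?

No

Forward chaining from the given facts derives: is classified as J, satisfies condition G, is tagged Z1, meets criterion L, is in category C, is a catalyst, is in category Y1, meets criterion U, is corrosive, is in state F, is a strong acid, meets criterion S1, is in category D1, is volatile.
Rules concluding "it is a base": R23 needs "it carries flag N"; R31 needs "it is hazardous" — none of these are established.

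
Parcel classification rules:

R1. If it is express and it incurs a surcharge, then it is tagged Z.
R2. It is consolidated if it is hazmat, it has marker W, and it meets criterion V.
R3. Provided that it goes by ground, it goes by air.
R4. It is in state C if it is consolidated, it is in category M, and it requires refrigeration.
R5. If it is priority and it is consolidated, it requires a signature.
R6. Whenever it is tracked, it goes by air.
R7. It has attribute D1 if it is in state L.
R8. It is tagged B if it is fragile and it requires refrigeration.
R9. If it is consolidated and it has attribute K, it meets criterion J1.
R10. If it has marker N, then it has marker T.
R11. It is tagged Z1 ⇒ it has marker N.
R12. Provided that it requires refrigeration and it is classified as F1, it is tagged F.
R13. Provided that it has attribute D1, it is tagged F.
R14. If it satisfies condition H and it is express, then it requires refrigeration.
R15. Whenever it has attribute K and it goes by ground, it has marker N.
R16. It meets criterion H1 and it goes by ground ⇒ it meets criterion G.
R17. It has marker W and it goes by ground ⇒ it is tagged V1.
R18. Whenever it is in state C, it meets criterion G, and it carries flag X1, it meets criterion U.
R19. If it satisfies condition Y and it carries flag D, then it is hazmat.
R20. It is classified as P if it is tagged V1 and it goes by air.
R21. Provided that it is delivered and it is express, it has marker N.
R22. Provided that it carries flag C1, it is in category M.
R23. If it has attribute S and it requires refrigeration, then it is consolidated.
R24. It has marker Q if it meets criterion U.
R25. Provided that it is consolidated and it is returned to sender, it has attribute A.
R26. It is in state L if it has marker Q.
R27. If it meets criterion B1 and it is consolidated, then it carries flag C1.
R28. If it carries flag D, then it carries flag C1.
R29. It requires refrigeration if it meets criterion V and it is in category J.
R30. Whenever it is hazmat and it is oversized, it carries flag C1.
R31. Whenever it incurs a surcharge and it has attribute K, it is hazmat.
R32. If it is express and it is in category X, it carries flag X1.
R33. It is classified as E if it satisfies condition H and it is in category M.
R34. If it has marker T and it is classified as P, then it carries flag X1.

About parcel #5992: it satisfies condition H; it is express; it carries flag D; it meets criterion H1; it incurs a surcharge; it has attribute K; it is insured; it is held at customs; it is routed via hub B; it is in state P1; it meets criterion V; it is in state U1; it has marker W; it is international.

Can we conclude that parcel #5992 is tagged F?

Forward chaining from the given facts derives: is tagged Z, requires refrigeration, carries flag C1, is hazmat, is consolidated, meets criterion J1, is in category M, is classified as E, is in state C.
Rules concluding "it is tagged F": R12 needs "it is classified as F1"; R13 needs "it has attribute D1" — none of these are established.

No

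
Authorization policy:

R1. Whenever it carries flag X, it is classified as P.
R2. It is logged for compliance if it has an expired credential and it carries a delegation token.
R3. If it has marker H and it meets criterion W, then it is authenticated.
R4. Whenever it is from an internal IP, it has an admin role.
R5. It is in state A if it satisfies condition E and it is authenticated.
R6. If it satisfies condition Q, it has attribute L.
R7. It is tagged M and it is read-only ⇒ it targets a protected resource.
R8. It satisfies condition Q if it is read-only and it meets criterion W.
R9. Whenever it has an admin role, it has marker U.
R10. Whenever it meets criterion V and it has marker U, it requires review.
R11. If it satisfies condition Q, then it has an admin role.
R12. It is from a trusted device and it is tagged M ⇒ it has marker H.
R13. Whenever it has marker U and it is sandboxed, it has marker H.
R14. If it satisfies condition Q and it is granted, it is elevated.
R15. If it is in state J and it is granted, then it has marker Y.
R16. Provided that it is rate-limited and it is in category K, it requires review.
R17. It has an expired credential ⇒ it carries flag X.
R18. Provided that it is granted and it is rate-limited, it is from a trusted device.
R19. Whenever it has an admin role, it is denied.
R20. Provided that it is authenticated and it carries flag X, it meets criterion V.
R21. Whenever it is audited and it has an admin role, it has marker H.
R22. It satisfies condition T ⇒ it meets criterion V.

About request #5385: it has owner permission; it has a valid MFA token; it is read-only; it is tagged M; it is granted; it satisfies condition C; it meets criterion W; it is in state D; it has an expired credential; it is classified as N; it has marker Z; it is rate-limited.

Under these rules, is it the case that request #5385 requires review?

By R8 (it is read-only, it meets criterion W): it satisfies condition Q.
By R11 (it satisfies condition Q): it has an admin role.
By R17 (it has an expired credential): it carries flag X.
By R18 (it is granted, it is rate-limited): it is from a trusted device.
By R9 (it has an admin role): it has marker U.
By R12 (it is from a trusted device, it is tagged M): it has marker H.
By R3 (it has marker H, it meets criterion W): it is authenticated.
By R20 (it is authenticated, it carries flag X): it meets criterion V.
By R10 (it meets criterion V, it has marker U): it requires review.

Yes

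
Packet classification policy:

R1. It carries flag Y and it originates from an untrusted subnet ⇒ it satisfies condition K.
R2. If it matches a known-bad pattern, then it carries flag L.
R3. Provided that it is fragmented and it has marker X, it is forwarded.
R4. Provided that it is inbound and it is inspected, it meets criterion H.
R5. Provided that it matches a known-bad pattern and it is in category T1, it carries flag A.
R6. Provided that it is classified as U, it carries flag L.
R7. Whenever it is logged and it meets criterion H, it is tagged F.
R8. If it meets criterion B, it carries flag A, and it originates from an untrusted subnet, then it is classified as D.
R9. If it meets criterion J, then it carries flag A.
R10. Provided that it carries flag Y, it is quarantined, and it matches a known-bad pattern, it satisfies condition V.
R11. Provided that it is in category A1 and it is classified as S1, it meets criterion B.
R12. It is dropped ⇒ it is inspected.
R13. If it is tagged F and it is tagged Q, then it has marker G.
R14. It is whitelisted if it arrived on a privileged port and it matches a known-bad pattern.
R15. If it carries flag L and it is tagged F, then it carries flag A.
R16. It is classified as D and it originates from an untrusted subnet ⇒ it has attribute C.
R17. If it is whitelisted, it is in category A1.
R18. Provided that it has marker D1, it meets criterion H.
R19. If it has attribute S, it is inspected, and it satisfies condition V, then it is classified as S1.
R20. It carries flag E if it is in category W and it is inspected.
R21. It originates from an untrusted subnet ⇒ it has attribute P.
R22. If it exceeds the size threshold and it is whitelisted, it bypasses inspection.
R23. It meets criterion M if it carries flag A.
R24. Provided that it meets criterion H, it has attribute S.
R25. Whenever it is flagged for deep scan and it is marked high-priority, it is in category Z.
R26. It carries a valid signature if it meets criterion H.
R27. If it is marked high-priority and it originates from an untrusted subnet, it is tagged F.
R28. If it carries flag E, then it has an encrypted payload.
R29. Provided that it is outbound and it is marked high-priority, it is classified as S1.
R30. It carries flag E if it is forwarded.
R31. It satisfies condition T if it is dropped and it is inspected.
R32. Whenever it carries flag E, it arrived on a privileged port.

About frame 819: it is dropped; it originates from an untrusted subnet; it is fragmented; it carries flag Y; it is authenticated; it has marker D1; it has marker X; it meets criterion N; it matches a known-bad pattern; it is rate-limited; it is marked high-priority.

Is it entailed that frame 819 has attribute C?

Forward chaining from the given facts derives: satisfies condition K, carries flag L, is forwarded, is inspected, meets criterion H, has attribute P, has attribute S, carries a valid signature, is tagged F, carries flag E, satisfies condition T, arrived on a privileged port, is whitelisted, carries flag A, is in category A1, meets criterion M, has an encrypted payload.
The only rule concluding "it has attribute C" is R16, which needs "it is classified as D"; that is never established.

No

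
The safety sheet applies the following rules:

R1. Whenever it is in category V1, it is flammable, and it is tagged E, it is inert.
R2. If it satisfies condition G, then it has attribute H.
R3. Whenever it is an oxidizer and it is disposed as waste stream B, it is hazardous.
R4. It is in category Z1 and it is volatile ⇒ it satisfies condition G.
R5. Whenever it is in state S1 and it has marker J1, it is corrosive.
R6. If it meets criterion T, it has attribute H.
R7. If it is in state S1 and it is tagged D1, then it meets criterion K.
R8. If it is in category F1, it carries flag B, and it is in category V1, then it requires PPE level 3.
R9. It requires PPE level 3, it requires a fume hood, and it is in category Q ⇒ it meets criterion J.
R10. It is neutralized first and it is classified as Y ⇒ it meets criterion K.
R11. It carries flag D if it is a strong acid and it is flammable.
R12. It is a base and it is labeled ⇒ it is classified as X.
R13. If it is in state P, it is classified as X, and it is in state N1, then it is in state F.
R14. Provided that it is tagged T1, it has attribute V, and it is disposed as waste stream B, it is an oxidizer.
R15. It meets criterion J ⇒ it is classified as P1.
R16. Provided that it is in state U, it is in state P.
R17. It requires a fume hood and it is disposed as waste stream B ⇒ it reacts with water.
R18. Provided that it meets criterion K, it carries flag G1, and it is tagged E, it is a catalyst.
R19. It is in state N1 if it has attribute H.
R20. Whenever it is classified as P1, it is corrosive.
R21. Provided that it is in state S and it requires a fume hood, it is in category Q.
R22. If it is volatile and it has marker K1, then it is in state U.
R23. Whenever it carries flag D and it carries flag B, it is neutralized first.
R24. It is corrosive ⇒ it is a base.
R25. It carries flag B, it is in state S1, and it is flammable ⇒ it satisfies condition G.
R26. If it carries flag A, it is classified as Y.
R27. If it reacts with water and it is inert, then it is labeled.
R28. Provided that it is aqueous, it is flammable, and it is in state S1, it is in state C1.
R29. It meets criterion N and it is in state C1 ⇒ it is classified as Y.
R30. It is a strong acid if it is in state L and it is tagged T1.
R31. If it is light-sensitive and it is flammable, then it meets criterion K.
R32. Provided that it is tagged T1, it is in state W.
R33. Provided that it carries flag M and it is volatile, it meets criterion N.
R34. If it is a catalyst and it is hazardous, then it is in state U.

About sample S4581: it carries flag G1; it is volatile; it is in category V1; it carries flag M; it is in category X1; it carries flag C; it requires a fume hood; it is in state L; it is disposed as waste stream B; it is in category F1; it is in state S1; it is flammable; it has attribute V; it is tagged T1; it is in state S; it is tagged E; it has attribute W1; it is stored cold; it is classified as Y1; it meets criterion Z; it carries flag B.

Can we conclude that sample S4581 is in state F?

Forward chaining from the given facts derives: is inert, requires PPE level 3, is an oxidizer, reacts with water, is in category Q, satisfies condition G, is labeled, is a strong acid, is in state W, meets criterion N, has attribute H, is hazardous, meets criterion J, carries flag D, is classified as P1, is in state N1, is corrosive, is neutralized first, is a base, is classified as X.
The only rule concluding "it is in state F" is R13, which needs "it is in state P"; that is never established.

No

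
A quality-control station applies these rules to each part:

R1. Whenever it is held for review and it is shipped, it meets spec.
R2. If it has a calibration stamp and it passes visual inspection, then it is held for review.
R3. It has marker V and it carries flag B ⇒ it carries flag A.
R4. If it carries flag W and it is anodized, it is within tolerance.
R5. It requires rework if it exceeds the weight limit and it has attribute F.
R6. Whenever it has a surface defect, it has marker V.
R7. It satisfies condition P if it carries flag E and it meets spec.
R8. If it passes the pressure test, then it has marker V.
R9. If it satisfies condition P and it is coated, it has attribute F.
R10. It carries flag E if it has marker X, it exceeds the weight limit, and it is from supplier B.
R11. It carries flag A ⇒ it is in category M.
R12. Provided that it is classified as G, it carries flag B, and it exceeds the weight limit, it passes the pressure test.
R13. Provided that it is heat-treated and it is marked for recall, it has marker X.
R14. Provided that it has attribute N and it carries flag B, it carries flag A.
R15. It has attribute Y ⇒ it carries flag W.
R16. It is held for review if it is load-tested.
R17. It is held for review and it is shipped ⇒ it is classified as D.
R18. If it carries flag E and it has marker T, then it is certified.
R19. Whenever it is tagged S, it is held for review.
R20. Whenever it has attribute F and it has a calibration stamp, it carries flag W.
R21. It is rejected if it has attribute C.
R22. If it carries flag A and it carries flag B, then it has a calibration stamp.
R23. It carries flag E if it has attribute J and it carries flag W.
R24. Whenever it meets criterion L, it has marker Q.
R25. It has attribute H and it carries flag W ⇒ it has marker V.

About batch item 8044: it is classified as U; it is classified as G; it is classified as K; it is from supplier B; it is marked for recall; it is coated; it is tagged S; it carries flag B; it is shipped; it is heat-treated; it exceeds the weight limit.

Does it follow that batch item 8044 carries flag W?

Yes

By R12 (it is classified as G, it carries flag B, it exceeds the weight limit): it passes the pressure test.
By R13 (it is heat-treated, it is marked for recall): it has marker X.
By R19 (it is tagged S): it is held for review.
By R1 (it is held for review, it is shipped): it meets spec.
By R8 (it passes the pressure test): it has marker V.
By R10 (it has marker X, it exceeds the weight limit, it is from supplier B): it carries flag E.
By R3 (it has marker V, it carries flag B): it carries flag A.
By R7 (it carries flag E, it meets spec): it satisfies condition P.
By R9 (it satisfies condition P, it is coated): it has attribute F.
By R22 (it carries flag A, it carries flag B): it has a calibration stamp.
By R20 (it has attribute F, it has a calibration stamp): it carries flag W.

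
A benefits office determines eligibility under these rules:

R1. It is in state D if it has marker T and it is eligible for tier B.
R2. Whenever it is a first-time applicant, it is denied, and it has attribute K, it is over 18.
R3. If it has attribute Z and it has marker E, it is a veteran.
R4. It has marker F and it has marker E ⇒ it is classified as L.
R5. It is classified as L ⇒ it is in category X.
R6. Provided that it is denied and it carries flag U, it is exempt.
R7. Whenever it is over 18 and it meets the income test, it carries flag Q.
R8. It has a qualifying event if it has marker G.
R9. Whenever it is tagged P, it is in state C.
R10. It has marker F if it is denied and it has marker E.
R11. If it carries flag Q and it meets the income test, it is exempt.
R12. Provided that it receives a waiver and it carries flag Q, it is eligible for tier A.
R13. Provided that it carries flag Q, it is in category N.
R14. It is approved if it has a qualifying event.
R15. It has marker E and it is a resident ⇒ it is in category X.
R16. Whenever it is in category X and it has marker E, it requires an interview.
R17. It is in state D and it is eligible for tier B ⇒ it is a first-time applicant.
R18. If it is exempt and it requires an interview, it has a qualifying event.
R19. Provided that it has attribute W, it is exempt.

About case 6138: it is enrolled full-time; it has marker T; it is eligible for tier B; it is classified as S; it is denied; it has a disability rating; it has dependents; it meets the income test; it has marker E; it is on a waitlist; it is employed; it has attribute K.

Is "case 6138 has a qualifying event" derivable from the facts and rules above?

Yes

By R1 (it has marker T, it is eligible for tier B): it is in state D.
By R10 (it is denied, it has marker E): it has marker F.
By R17 (it is in state D, it is eligible for tier B): it is a first-time applicant.
By R2 (it is a first-time applicant, it is denied, it has attribute K): it is over 18.
By R4 (it has marker F, it has marker E): it is classified as L.
By R5 (it is classified as L): it is in category X.
By R7 (it is over 18, it meets the income test): it carries flag Q.
By R11 (it carries flag Q, it meets the income test): it is exempt.
By R16 (it is in category X, it has marker E): it requires an interview.
By R18 (it is exempt, it requires an interview): it has a qualifying event.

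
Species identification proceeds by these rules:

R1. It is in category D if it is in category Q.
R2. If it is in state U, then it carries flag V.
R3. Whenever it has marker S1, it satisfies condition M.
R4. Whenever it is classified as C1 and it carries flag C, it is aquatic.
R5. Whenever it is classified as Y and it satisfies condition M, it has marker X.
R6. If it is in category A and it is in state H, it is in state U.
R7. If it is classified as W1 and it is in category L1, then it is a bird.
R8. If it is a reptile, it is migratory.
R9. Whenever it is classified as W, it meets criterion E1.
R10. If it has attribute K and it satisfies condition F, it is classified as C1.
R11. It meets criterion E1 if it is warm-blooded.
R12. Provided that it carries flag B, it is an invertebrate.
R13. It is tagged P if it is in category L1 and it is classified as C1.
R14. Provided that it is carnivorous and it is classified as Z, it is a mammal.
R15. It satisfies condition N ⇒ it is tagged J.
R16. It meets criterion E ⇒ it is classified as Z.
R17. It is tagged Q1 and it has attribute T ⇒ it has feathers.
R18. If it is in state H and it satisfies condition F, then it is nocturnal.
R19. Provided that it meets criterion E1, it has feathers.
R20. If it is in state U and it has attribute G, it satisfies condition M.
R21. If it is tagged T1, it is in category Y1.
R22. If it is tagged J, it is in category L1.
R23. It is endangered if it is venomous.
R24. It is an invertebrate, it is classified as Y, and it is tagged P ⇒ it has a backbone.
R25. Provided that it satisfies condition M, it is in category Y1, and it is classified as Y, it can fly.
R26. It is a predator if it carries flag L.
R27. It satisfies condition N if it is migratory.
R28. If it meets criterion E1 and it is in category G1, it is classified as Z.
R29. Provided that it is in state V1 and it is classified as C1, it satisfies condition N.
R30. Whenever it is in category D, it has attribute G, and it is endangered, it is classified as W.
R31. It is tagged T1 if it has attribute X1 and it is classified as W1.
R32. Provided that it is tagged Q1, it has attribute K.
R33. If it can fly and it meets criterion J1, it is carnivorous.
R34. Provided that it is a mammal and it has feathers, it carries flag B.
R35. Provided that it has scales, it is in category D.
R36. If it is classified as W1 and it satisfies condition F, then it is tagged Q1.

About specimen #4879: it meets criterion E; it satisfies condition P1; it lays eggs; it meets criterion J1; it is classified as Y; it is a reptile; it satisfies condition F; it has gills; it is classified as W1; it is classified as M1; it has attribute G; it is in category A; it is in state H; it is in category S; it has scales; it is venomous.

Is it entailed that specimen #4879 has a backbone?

No

Forward chaining from the given facts derives: is in state U, is migratory, is classified as Z, is nocturnal, satisfies condition M, is endangered, satisfies condition N, is in category D, is tagged Q1, carries flag V, has marker X, is tagged J, is in category L1, is classified as W, has attribute K, is a bird, meets criterion E1, is classified as C1, is tagged P, has feathers.
The only rule concluding "it has a backbone" is R24, which needs "it is an invertebrate"; that is never established.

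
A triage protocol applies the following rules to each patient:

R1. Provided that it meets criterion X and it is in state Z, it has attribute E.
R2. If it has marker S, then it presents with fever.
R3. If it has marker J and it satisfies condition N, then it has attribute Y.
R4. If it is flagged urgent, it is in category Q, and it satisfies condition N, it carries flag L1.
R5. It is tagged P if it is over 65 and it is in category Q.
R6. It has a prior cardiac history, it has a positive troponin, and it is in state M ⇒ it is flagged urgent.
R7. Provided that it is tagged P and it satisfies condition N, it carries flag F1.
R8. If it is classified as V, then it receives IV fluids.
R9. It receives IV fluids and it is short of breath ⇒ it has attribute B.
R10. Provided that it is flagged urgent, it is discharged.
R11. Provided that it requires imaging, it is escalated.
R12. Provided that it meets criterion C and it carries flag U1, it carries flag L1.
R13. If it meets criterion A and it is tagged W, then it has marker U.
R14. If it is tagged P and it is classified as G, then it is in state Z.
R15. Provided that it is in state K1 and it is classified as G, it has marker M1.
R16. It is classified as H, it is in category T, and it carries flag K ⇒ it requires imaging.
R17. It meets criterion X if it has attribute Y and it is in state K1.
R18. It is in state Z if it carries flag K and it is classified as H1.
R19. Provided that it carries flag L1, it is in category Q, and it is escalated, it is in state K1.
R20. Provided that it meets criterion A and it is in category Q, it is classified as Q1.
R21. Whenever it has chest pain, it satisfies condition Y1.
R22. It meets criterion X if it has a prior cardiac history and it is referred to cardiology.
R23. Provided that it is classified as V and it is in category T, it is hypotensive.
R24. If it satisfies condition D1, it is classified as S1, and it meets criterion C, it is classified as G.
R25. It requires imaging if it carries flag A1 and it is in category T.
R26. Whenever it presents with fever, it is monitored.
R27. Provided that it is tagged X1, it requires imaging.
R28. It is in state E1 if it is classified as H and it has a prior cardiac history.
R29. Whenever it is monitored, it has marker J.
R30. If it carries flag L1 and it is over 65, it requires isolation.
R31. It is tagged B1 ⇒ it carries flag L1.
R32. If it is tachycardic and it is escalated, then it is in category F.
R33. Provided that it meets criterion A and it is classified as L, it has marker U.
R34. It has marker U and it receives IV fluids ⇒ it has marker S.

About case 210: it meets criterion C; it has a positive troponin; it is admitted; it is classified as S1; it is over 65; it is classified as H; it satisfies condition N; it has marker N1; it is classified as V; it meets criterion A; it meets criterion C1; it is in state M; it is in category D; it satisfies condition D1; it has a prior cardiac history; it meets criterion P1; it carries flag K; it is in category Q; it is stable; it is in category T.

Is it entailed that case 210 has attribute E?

No

Forward chaining from the given facts derives: is tagged P, is flagged urgent, carries flag F1, receives IV fluids, is discharged, requires imaging, is classified as Q1, is hypotensive, is classified as G, is in state E1, carries flag L1, is escalated, is in state Z, is in state K1, requires isolation, has marker M1.
The only rule concluding "it has attribute E" is R1, which needs "it meets criterion X"; that is never established.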